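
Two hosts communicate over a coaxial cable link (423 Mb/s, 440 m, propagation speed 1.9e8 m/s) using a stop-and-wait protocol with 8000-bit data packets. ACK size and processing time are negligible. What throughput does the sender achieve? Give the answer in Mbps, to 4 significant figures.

t_tx = L/R = 8000/423000000 = 1.89125e-05 s.
t_prop = 440/190000000 = 2.31579e-06 s; RTT = 4.63158e-06 s.
Cycle = t_tx + RTT = 2.35441e-05 s.
Throughput = L / cycle = 8000 / 2.35441e-05 = 339.8 Mbps.

339.8 Mbps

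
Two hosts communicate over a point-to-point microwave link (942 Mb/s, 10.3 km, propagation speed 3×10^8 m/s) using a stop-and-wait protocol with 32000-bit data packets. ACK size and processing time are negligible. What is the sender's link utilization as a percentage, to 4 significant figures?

33.10 %

t_tx = L/R = 32000/942000000 = 3.39703e-05 s.
t_prop = 10300/300000000 = 3.43333e-05 s; RTT = 6.86667e-05 s.
Cycle = t_tx + RTT = 0.000102637 s.
Utilization = t_tx / cycle = 3.39703e-05/0.000102637 = 33.10 %.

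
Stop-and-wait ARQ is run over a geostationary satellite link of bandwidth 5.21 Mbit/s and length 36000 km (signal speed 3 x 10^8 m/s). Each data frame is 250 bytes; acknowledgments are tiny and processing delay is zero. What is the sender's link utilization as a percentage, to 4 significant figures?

0.1597 %

t_tx = L/R = 2000/5210000 = 0.000383877 s.
t_prop = 36000000/300000000 = 0.12 s; RTT = 0.24 s.
Cycle = t_tx + RTT = 0.240384 s.
Utilization = t_tx / cycle = 0.000383877/0.240384 = 0.1597 %.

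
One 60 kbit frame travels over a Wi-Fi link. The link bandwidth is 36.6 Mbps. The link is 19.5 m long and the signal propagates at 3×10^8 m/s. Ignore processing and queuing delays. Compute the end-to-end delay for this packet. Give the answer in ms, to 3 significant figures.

1.64 ms

L = 60000 bits.
Transmission delay = L/R = 60000 / 36600000 = 1.63934 ms.
Propagation delay = d/s = 19.5 m / 300000000 m/s = 6.5e-05 ms.
Total = 1.64 ms.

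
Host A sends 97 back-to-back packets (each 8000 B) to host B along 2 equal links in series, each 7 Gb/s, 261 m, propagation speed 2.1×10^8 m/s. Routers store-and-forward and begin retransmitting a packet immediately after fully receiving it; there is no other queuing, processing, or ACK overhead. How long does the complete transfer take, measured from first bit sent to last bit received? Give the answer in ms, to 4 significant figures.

0.8985 ms

Per-hop transmission t_tx = L/R = 64000/7000000000 = 0.00914286 ms.
Per-hop propagation t_prop = 261/210000000 = 0.00124286 ms.
Pipeline fill: first packet needs 2·t_tx to clear all hops; remaining 96 packets each add one t_tx.
Total = (2+97-1)·t_tx + 2·t_prop = 98·0.00914286 + 2·0.00124286 = 0.8985 ms.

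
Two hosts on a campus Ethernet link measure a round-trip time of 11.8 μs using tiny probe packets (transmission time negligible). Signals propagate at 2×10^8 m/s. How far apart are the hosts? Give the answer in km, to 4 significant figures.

1.180 km

One-way propagation = RTT/2 = 5.9 μs.
d = s × t = 200000000 × 5.9e-06 = 1.180 km.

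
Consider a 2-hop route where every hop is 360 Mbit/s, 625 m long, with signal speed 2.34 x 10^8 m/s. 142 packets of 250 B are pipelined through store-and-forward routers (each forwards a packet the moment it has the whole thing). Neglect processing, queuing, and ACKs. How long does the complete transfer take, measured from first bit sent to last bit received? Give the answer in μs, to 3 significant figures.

800 μs

Per-hop transmission t_tx = L/R = 2000/360000000 = 5.55556 μs.
Per-hop propagation t_prop = 625/234000000 = 2.67094 μs.
Pipeline fill: first packet needs 2·t_tx to clear all hops; remaining 141 packets each add one t_tx.
Total = (2+142-1)·t_tx + 2·t_prop = 143·5.55556 + 2·2.67094 = 800 μs.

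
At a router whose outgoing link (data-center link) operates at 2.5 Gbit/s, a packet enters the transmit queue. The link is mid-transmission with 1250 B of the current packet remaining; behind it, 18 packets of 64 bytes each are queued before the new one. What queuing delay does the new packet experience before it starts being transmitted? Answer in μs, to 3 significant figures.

Each queued packet: L/R = 512/2500000000 = 0.2048 μs.
18 queued → 3.6864 μs.
Plus remaining 10000 bits of current packet: 4 μs.
Queuing delay = 7.69 μs.

7.69 μs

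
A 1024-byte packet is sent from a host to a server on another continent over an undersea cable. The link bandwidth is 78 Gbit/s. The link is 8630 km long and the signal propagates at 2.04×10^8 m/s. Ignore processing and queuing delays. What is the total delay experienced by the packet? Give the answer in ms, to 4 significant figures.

42.30 ms

L = 1024 × 8 = 8192 bits.
Transmission delay = L/R = 8192 / 78000000000 = 0.000105026 ms.
Propagation delay = d/s = 8630000 m / 204000000 m/s = 42.3039 ms.
Total = 42.30 ms.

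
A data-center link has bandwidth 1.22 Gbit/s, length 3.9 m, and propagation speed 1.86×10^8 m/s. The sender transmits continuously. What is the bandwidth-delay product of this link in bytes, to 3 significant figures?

Propagation delay = 3.9 / 186000000 = 2.09677e-08 s.
BDP = R × t_prop = 1220000000 × 2.09677e-08 = 25.5806 bits.
In bytes: 25.5806/8 = 3.20 bytes.

3.20 bytes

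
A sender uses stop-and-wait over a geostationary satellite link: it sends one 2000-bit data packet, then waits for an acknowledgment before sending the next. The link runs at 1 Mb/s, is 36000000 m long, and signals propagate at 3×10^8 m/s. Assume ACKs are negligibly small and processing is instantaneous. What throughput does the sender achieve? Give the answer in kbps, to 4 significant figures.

8.264 kbps

t_tx = L/R = 2000/1000000 = 0.002 s.
t_prop = 36000000/300000000 = 0.12 s; RTT = 0.24 s.
Cycle = t_tx + RTT = 0.242 s.
Throughput = L / cycle = 2000 / 0.242 = 8.264 kbps.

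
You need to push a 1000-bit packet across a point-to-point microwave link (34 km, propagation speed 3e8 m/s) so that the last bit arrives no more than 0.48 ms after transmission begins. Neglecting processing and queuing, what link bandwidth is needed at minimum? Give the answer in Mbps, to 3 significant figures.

Propagation delay = 34000 / 300000000 = 0.113333 ms.
Transmission budget = 0.48 − 0.113333 = 0.366667 ms.
R ≥ L / t_tx = 1000 bits / 0.000366667 s = 2.73 Mbps.

2.73 Mbps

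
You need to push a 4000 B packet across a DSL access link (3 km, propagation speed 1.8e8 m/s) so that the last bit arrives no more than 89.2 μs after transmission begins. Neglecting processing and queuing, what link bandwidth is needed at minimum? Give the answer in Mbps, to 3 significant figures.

L = 32000 bits.
Propagation delay = 3000 / 180000000 = 16.6667 μs.
Transmission budget = 89.2 − 16.6667 = 72.5333 μs.
R ≥ L / t_tx = 32000 bits / 7.25333e-05 s = 441 Mbps.

441 Mbps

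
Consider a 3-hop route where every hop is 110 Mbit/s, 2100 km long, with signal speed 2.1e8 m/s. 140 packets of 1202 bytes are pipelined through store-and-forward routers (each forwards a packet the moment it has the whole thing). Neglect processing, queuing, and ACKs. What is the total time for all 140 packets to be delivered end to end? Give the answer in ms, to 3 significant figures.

42.4 ms

Per-hop transmission t_tx = L/R = 9616/110000000 = 0.0874182 ms.
Per-hop propagation t_prop = 2100000/210000000 = 10 ms.
Pipeline fill: first packet needs 3·t_tx to clear all hops; remaining 139 packets each add one t_tx.
Total = (3+140-1)·t_tx + 3·t_prop = 142·0.0874182 + 3·10 = 42.4 ms.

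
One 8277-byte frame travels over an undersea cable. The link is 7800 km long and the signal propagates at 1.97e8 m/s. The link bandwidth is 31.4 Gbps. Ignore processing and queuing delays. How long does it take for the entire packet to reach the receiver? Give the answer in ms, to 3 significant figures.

L = 8277 × 8 = 66216 bits.
Transmission delay = L/R = 66216 / 31400000000 = 0.00210879 ms.
Propagation delay = d/s = 7800000 m / 197000000 m/s = 39.5939 ms.
Total = 39.6 ms.

39.6 ms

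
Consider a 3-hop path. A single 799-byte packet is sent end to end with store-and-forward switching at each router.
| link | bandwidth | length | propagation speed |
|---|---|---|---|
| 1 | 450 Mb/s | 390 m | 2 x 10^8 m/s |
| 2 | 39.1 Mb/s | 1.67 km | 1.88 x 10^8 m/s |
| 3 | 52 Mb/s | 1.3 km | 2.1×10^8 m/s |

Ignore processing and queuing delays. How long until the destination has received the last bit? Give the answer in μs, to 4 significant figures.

L = 799 × 8 = 6392 bits.
Transmission delays (L/R per hop): 14.2044, 163.478, 122.923 μs; sum = 300.606 μs.
Propagation delays (d/s per hop): 1.95, 8.88298, 6.19048 μs; sum = 17.0235 μs.
End-to-end = 317.6 μs.

317.6 μs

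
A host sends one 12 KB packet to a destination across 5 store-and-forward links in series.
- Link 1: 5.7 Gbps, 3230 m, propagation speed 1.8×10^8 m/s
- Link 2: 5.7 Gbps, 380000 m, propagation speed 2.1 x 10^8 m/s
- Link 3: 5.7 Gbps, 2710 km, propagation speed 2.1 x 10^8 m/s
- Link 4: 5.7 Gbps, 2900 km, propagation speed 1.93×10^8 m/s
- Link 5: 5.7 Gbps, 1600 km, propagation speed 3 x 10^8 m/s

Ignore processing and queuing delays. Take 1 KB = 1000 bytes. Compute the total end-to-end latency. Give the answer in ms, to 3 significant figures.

L = 96000 bits.
Transmission delay per hop = L/R = 96000/5700000000 = 0.0168421 ms; 5 hops → 0.0842105 ms.
Propagation delays (d/s per hop): 0.0179444, 1.80952, 12.9048, 15.0259, 5.33333 ms; sum = 35.0915 ms.
End-to-end = 35.2 ms.

35.2 ms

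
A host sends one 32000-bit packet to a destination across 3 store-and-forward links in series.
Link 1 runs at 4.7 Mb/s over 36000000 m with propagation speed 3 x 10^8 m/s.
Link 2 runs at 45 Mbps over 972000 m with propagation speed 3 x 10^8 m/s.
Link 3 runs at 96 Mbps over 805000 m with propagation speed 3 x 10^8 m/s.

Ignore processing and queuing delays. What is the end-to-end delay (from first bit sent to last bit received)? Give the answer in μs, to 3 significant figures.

Transmission delays (L/R per hop): 6808.51, 711.111, 333.333 μs; sum = 7852.96 μs.
Propagation delays (d/s per hop): 120000, 3240, 2683.33 μs; sum = 125923 μs.
End-to-end = 134000 μs.

134000 μs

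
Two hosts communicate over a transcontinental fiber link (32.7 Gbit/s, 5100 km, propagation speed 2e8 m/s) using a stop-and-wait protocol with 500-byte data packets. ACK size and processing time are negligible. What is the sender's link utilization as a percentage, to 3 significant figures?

t_tx = L/R = 4000/3.27e+10 = 1.22324e-07 s.
t_prop = 5100000/200000000 = 0.0255 s; RTT = 0.051 s.
Cycle = t_tx + RTT = 0.0510001 s.
Utilization = t_tx / cycle = 1.22324e-07/0.0510001 = 0.000240 %.

0.000240 %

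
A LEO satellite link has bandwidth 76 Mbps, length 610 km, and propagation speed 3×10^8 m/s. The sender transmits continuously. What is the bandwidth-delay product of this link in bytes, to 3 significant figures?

Propagation delay = 610000 / 300000000 = 0.00203333 s.
BDP = R × t_prop = 76000000 × 0.00203333 = 154533 bits.
In bytes: 154533/8 = 19300 bytes.

19300 bytes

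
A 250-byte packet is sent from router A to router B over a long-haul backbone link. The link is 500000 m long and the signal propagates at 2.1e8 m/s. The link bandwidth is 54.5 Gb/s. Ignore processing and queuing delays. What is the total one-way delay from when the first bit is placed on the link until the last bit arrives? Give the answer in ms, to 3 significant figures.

2.38 ms

L = 250 × 8 = 2000 bits.
Transmission delay = L/R = 2000 / 54500000000 = 3.66972e-05 ms.
Propagation delay = d/s = 500000 m / 210000000 m/s = 2.38095 ms.
Total = 2.38 ms.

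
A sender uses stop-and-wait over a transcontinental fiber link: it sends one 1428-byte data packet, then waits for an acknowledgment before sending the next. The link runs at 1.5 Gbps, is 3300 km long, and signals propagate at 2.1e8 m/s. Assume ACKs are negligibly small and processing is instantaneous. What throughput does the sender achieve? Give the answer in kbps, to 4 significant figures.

t_tx = L/R = 11424/1500000000 = 7.616e-06 s.
t_prop = 3300000/210000000 = 0.0157143 s; RTT = 0.0314286 s.
Cycle = t_tx + RTT = 0.0314362 s.
Throughput = L / cycle = 11424 / 0.0314362 = 363.4 kbps.

363.4 kbps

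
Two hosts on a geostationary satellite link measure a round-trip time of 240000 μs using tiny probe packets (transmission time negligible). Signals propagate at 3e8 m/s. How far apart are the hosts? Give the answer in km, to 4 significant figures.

One-way propagation = RTT/2 = 120000 μs.
d = s × t = 300000000 × 0.12 = 36000 km.

36000 km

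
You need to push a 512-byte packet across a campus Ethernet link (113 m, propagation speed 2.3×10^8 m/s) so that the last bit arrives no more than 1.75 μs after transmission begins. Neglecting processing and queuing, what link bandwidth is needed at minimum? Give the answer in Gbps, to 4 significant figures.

L = 4096 bits.
Propagation delay = 113 / 2.3e+08 = 0.491304 μs.
Transmission budget = 1.75 − 0.491304 = 1.2587 μs.
R ≥ L / t_tx = 4096 bits / 1.2587e-06 s = 3.254 Gbps.

3.254 Gbps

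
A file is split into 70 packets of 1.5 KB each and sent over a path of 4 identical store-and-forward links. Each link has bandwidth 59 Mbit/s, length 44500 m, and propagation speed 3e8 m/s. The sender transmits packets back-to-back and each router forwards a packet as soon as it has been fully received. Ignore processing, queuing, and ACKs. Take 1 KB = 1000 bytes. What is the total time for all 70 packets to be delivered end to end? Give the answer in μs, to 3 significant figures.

Per-hop transmission t_tx = L/R = 12000/59000000 = 203.39 μs.
Per-hop propagation t_prop = 44500/300000000 = 148.333 μs.
Pipeline fill: first packet needs 4·t_tx to clear all hops; remaining 69 packets each add one t_tx.
Total = (4+70-1)·t_tx + 4·t_prop = 73·203.39 + 4·148.333 = 15400 μs.

15400 μs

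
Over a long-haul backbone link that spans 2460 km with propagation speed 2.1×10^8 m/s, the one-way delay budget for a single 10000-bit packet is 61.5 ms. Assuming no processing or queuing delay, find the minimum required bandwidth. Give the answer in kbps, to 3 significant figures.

Propagation delay = 2460000 / 210000000 = 11.7143 ms.
Transmission budget = 61.5 − 11.7143 = 49.7857 ms.
R ≥ L / t_tx = 10000 bits / 0.0497857 s = 201 kbps.

201 kbps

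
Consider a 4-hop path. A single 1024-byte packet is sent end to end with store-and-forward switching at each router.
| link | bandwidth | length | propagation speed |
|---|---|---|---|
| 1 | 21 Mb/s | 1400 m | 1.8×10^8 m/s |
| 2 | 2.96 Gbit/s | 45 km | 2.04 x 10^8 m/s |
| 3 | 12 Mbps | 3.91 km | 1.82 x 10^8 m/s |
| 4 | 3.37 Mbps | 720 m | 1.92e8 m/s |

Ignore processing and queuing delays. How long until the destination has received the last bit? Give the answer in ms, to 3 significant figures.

L = 1024 × 8 = 8192 bits.
Transmission delays (L/R per hop): 0.390095, 0.00276757, 0.682667, 2.43086 ms; sum = 3.50639 ms.
Propagation delays (d/s per hop): 0.00777778, 0.220588, 0.0214835, 0.00375 ms; sum = 0.2536 ms.
End-to-end = 3.76 ms.

3.76 ms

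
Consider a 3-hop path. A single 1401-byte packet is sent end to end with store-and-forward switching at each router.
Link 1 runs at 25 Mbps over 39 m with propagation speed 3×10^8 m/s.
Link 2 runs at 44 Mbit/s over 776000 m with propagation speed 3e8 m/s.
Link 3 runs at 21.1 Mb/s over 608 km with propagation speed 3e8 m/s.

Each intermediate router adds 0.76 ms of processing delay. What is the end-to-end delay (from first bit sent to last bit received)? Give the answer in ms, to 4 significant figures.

7.368 ms

L = 1401 × 8 = 11208 bits.
Transmission delays (L/R per hop): 0.44832, 0.254727, 0.531185 ms; sum = 1.23423 ms.
Propagation delays (d/s per hop): 0.00013, 2.58667, 2.02667 ms; sum = 4.61346 ms.
Processing at 2 router(s): 2 × 0.76 ms = 1.52 ms.
End-to-end = 7.368 ms.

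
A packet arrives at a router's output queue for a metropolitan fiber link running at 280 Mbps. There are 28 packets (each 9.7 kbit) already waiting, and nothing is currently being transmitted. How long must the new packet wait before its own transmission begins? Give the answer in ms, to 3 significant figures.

Each queued packet: L/R = 9700/280000000 = 0.0346429 ms.
28 queued → 0.97 ms.
Queuing delay = 0.970 ms.

0.970 ms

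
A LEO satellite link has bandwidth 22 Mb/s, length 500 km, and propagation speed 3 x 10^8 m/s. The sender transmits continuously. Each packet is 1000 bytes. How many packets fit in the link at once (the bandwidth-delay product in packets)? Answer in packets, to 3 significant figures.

4.58 packets

Propagation delay = 500000 / 300000000 = 0.00166667 s.
BDP = R × t_prop = 22000000 × 0.00166667 = 36666.7 bits.
In packets of 8000 bits: 4.58 packets.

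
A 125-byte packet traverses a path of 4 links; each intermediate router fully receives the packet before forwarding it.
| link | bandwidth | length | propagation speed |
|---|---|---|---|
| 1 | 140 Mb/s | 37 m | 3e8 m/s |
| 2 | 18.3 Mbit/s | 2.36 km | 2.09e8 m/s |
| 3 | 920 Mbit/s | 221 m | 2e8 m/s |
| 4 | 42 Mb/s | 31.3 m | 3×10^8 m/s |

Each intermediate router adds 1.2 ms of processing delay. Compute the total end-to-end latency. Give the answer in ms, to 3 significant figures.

3.70 ms

L = 125 × 8 = 1000 bits.
Transmission delays (L/R per hop): 0.00714286, 0.0546448, 0.00108696, 0.0238095 ms; sum = 0.0866841 ms.
Propagation delays (d/s per hop): 0.000123333, 0.0112919, 0.001105, 0.000104333 ms; sum = 0.0126245 ms.
Processing at 3 router(s): 3 × 1.2 ms = 3.6 ms.
End-to-end = 3.70 ms.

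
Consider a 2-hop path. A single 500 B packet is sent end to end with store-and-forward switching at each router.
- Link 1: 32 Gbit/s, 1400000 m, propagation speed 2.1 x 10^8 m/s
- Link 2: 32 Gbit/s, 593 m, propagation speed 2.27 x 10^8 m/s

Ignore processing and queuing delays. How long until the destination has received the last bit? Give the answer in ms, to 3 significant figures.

6.67 ms

L = 500 × 8 = 4000 bits.
Transmission delay per hop = L/R = 4000/32000000000 = 0.000125 ms; 2 hops → 0.00025 ms.
Propagation delays (d/s per hop): 6.66667, 0.00261233 ms; sum = 6.66928 ms.
End-to-end = 6.67 ms.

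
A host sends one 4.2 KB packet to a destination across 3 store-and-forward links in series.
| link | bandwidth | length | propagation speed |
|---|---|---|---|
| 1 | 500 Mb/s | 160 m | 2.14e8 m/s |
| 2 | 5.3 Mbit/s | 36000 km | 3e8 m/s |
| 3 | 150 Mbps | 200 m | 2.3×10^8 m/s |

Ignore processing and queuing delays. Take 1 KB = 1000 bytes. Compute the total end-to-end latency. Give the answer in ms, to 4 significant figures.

126.6 ms

L = 33600 bits.
Transmission delays (L/R per hop): 0.0672, 6.33962, 0.224 ms; sum = 6.63082 ms.
Propagation delays (d/s per hop): 0.000747664, 120, 0.000869565 ms; sum = 120.002 ms.
End-to-end = 126.6 ms.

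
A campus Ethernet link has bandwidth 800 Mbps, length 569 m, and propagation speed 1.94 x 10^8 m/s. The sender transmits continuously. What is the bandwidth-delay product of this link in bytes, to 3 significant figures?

293 bytes

Propagation delay = 569 / 194000000 = 2.93299e-06 s.
BDP = R × t_prop = 800000000 × 2.93299e-06 = 2346.39 bits.
In bytes: 2346.39/8 = 293 bytes.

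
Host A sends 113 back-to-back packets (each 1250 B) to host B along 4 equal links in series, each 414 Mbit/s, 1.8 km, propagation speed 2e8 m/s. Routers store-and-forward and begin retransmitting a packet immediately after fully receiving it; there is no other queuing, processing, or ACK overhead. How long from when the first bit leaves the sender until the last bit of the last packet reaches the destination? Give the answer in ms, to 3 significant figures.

Per-hop transmission t_tx = L/R = 10000/414000000 = 0.0241546 ms.
Per-hop propagation t_prop = 1800/200000000 = 0.009 ms.
Pipeline fill: first packet needs 4·t_tx to clear all hops; remaining 112 packets each add one t_tx.
Total = (4+113-1)·t_tx + 4·t_prop = 116·0.0241546 + 4·0.009 = 2.84 ms.

2.84 ms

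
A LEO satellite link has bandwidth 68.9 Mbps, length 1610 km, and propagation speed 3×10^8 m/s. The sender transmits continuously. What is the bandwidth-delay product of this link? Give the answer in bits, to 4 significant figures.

Propagation delay = 1610000 / 300000000 = 0.00536667 s.
BDP = R × t_prop = 68900000 × 0.00536667 = 369763 bits.

369800 bits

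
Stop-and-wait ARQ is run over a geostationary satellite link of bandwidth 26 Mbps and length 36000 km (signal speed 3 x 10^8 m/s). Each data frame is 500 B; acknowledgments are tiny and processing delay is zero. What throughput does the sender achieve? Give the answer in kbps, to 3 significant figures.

16.7 kbps

t_tx = L/R = 4000/26000000 = 0.000153846 s.
t_prop = 36000000/300000000 = 0.12 s; RTT = 0.24 s.
Cycle = t_tx + RTT = 0.240154 s.
Throughput = L / cycle = 4000 / 0.240154 = 16.7 kbps.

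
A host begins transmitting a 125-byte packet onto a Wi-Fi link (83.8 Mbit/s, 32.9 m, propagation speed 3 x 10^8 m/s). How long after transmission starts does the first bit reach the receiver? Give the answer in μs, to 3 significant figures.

0.110 μs

First bit experiences only propagation delay: d/s = 32.9/300000000 = 0.110 μs.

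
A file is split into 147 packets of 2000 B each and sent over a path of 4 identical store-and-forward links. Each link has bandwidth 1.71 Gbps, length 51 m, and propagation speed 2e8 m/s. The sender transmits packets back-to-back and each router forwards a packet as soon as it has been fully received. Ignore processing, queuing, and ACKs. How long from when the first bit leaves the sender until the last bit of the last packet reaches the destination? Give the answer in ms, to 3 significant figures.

Per-hop transmission t_tx = L/R = 16000/1710000000 = 0.00935673 ms.
Per-hop propagation t_prop = 51/200000000 = 0.000255 ms.
Pipeline fill: first packet needs 4·t_tx to clear all hops; remaining 146 packets each add one t_tx.
Total = (4+147-1)·t_tx + 4·t_prop = 150·0.00935673 + 4·0.000255 = 1.40 ms.

1.40 ms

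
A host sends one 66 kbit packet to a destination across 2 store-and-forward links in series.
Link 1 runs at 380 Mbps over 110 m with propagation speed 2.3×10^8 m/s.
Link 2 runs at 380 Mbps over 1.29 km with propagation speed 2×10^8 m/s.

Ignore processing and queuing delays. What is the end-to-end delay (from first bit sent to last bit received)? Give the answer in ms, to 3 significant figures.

0.354 ms

L = 66000 bits.
Transmission delay per hop = L/R = 66000/380000000 = 0.173684 ms; 2 hops → 0.347368 ms.
Propagation delays (d/s per hop): 0.000478261, 0.00645 ms; sum = 0.00692826 ms.
End-to-end = 0.354 ms.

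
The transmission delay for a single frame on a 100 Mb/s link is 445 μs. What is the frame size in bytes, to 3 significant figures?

5560 bytes

L = R × t_tx = 100000000 b/s × 0.000445 s = 44500 bits.
In bytes: 44500 / 8 = 5560 bytes.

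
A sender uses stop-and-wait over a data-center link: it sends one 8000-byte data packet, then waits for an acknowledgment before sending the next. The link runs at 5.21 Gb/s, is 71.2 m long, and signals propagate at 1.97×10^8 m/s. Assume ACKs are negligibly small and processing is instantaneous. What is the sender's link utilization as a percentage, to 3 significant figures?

t_tx = L/R = 64000/5210000000 = 1.22841e-05 s.
t_prop = 71.2/197000000 = 3.61421e-07 s; RTT = 7.22843e-07 s.
Cycle = t_tx + RTT = 1.30069e-05 s.
Utilization = t_tx / cycle = 1.22841e-05/1.30069e-05 = 94.4 %.

94.4 %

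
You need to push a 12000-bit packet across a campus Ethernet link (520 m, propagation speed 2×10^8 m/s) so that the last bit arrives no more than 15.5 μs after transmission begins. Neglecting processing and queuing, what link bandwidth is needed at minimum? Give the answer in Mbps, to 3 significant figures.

Propagation delay = 520 / 200000000 = 2.6 μs.
Transmission budget = 15.5 − 2.6 = 12.9 μs.
R ≥ L / t_tx = 12000 bits / 1.29e-05 s = 930 Mbps.

930 Mbps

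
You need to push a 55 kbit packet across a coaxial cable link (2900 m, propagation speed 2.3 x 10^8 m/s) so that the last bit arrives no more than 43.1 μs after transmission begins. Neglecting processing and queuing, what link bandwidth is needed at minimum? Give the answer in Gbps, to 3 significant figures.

1.80 Gbps

Propagation delay = 2900 / 2.3e+08 = 12.6087 μs.
Transmission budget = 43.1 − 12.6087 = 30.4913 μs.
R ≥ L / t_tx = 55000 bits / 3.04913e-05 s = 1.80 Gbps.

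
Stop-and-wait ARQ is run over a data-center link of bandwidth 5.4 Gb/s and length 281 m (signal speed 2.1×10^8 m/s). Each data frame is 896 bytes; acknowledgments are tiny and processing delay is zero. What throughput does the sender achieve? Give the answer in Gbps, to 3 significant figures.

t_tx = L/R = 7168/5400000000 = 1.32741e-06 s.
t_prop = 281/210000000 = 1.3381e-06 s; RTT = 2.67619e-06 s.
Cycle = t_tx + RTT = 4.0036e-06 s.
Throughput = L / cycle = 7168 / 4.0036e-06 = 1.79 Gbps.

1.79 Gbps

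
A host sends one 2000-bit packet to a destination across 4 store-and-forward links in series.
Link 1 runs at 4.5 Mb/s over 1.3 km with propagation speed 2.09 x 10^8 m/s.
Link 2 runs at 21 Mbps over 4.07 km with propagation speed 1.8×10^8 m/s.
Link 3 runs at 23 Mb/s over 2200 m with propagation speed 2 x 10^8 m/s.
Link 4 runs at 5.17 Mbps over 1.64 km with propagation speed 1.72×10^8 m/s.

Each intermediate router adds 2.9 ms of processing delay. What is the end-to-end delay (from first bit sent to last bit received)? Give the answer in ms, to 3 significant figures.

9.76 ms

Transmission delays (L/R per hop): 0.444444, 0.0952381, 0.0869565, 0.386847 ms; sum = 1.01349 ms.
Propagation delays (d/s per hop): 0.0062201, 0.0226111, 0.011, 0.00953488 ms; sum = 0.0493661 ms.
Processing at 3 router(s): 3 × 2.9 ms = 8.7 ms.
End-to-end = 9.76 ms.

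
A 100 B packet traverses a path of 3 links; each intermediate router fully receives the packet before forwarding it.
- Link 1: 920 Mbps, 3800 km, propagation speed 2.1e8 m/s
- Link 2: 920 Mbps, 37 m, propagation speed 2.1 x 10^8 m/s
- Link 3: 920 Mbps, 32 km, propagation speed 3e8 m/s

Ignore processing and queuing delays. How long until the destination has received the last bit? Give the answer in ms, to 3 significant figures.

18.2 ms

L = 100 × 8 = 800 bits.
Transmission delay per hop = L/R = 800/920000000 = 0.000869565 ms; 3 hops → 0.0026087 ms.
Propagation delays (d/s per hop): 18.0952, 0.00017619, 0.106667 ms; sum = 18.2021 ms.
End-to-end = 18.2 ms.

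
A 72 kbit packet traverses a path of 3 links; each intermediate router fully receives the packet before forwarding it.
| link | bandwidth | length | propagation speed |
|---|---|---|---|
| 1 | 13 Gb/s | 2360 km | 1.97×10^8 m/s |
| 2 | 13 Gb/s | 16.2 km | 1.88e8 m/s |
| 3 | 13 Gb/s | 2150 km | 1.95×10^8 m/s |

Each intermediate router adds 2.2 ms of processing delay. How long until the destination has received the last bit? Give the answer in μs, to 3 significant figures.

27500 μs

L = 72000 bits.
Transmission delay per hop = L/R = 72000/13000000000 = 5.53846 μs; 3 hops → 16.6154 μs.
Propagation delays (d/s per hop): 11979.7, 86.1702, 11025.6 μs; sum = 23091.5 μs.
Processing at 2 router(s): 2 × 2.2 ms = 4400 μs.
End-to-end = 27500 μs.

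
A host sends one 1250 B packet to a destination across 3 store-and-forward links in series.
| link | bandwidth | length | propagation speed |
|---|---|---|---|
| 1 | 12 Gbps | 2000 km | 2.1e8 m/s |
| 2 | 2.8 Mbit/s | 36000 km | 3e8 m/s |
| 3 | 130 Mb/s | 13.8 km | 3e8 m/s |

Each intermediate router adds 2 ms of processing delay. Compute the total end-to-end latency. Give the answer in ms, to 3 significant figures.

137 ms

L = 1250 × 8 = 10000 bits.
Transmission delays (L/R per hop): 0.000833333, 3.57143, 0.0769231 ms; sum = 3.64918 ms.
Propagation delays (d/s per hop): 9.52381, 120, 0.046 ms; sum = 129.57 ms.
Processing at 2 router(s): 2 × 2 ms = 4 ms.
End-to-end = 137 ms.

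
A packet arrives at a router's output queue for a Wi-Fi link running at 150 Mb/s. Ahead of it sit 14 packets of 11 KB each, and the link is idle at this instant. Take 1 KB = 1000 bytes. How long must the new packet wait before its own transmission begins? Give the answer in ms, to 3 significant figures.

8.21 ms

Each queued packet: L/R = 88000/150000000 = 0.586667 ms.
14 queued → 8.21333 ms.
Queuing delay = 8.21 ms.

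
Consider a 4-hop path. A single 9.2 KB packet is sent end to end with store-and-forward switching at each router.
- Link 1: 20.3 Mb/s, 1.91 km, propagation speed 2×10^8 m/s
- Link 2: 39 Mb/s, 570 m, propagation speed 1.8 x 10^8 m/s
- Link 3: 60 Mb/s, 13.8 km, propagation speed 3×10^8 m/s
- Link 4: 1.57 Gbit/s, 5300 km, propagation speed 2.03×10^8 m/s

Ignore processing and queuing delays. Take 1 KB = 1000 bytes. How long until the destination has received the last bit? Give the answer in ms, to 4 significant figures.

L = 73600 bits.
Transmission delays (L/R per hop): 3.62562, 1.88718, 1.22667, 0.046879 ms; sum = 6.78634 ms.
Propagation delays (d/s per hop): 0.00955, 0.00316667, 0.046, 26.1084 ms; sum = 26.1671 ms.
End-to-end = 32.95 ms.

32.95 ms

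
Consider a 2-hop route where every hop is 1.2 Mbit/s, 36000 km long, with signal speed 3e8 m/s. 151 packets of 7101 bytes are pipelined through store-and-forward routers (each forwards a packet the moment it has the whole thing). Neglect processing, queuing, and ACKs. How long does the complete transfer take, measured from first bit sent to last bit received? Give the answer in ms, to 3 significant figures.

Per-hop transmission t_tx = L/R = 56808/1200000 = 47.34 ms.
Per-hop propagation t_prop = 36000000/300000000 = 120 ms.
Pipeline fill: first packet needs 2·t_tx to clear all hops; remaining 150 packets each add one t_tx.
Total = (2+151-1)·t_tx + 2·t_prop = 152·47.34 + 2·120 = 7440 ms.

7440 ms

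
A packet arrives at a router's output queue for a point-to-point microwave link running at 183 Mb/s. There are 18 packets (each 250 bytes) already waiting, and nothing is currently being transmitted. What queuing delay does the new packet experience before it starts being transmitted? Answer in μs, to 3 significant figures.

Each queued packet: L/R = 2000/183000000 = 10.929 μs.
18 queued → 196.721 μs.
Queuing delay = 197 μs.

197 μs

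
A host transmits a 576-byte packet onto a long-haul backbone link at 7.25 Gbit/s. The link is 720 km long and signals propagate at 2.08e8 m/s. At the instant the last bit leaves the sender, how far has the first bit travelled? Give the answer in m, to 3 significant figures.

132 m

t_tx = L/R = 4608/7250000000 = 6.35586e-07 s.
Distance = s × t_tx = 208000000 × 6.35586e-07 = 132 m.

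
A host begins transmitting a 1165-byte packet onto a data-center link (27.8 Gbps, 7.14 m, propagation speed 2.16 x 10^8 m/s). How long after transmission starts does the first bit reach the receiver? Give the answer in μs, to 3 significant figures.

First bit experiences only propagation delay: d/s = 7.14/216000000 = 0.0331 μs.

0.0331 μs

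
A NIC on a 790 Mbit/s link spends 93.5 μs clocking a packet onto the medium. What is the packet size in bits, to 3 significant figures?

L = R × t_tx = 790000000 b/s × 9.35e-05 s = 73865 bits.

73900 bits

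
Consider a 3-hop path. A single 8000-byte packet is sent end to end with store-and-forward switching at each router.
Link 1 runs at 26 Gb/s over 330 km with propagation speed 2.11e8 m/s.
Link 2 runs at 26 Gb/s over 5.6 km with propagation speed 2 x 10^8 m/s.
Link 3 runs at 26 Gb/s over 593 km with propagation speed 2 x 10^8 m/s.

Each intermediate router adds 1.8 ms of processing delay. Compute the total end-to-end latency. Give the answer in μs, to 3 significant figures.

8160 μs

L = 8000 × 8 = 64000 bits.
Transmission delay per hop = L/R = 64000/26000000000 = 2.46154 μs; 3 hops → 7.38462 μs.
Propagation delays (d/s per hop): 1563.98, 28, 2965 μs; sum = 4556.98 μs.
Processing at 2 router(s): 2 × 1.8 ms = 3600 μs.
End-to-end = 8160 μs.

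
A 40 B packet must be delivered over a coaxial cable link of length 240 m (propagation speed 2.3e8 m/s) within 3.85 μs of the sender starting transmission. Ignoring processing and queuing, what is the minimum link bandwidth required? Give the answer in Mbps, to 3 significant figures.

L = 320 bits.
Propagation delay = 240 / 2.3e+08 = 1.04348 μs.
Transmission budget = 3.85 − 1.04348 = 2.80652 μs.
R ≥ L / t_tx = 320 bits / 2.80652e-06 s = 114 Mbps.

114 Mbps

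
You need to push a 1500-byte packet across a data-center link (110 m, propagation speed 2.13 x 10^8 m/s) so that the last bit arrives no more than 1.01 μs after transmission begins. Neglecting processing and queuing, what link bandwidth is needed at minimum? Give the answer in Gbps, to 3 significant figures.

L = 12000 bits.
Propagation delay = 110 / 213000000 = 0.516432 μs.
Transmission budget = 1.01 − 0.516432 = 0.493568 μs.
R ≥ L / t_tx = 12000 bits / 4.93568e-07 s = 24.3 Gbps.

24.3 Gbps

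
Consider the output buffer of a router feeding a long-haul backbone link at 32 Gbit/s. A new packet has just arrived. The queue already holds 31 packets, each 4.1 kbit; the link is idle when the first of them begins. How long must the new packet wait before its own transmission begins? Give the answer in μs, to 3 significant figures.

Each queued packet: L/R = 4100/32000000000 = 0.128125 μs.
31 queued → 3.97188 μs.
Queuing delay = 3.97 μs.

3.97 μs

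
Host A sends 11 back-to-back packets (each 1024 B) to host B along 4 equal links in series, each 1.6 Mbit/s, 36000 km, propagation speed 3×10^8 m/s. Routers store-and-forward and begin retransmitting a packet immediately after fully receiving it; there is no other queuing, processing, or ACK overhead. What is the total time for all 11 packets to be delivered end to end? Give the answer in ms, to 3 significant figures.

552 ms

Per-hop transmission t_tx = L/R = 8192/1600000 = 5.12 ms.
Per-hop propagation t_prop = 36000000/300000000 = 120 ms.
Pipeline fill: first packet needs 4·t_tx to clear all hops; remaining 10 packets each add one t_tx.
Total = (4+11-1)·t_tx + 4·t_prop = 14·5.12 + 4·120 = 552 ms.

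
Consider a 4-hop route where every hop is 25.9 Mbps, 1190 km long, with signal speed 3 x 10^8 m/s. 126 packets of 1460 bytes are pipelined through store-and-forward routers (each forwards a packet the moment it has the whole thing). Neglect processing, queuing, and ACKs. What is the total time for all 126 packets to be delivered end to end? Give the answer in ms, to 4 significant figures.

Per-hop transmission t_tx = L/R = 11680/25900000 = 0.450965 ms.
Per-hop propagation t_prop = 1190000/300000000 = 3.96667 ms.
Pipeline fill: first packet needs 4·t_tx to clear all hops; remaining 125 packets each add one t_tx.
Total = (4+126-1)·t_tx + 4·t_prop = 129·0.450965 + 4·3.96667 = 74.04 ms.

74.04 ms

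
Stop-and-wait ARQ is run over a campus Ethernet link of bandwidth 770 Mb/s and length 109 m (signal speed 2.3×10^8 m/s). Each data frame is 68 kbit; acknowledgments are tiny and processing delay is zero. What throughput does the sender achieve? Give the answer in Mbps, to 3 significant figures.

t_tx = L/R = 68000/770000000 = 8.83117e-05 s.
t_prop = 109/2.3e+08 = 4.73913e-07 s; RTT = 9.47826e-07 s.
Cycle = t_tx + RTT = 8.92595e-05 s.
Throughput = L / cycle = 68000 / 8.92595e-05 = 762 Mbps.

762 Mbps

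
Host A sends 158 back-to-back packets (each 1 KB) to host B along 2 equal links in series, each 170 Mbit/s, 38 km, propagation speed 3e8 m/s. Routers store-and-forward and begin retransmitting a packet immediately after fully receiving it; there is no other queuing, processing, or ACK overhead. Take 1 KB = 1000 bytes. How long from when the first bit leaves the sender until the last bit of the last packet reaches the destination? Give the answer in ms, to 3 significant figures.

Per-hop transmission t_tx = L/R = 8000/170000000 = 0.0470588 ms.
Per-hop propagation t_prop = 38000/300000000 = 0.126667 ms.
Pipeline fill: first packet needs 2·t_tx to clear all hops; remaining 157 packets each add one t_tx.
Total = (2+158-1)·t_tx + 2·t_prop = 159·0.0470588 + 2·0.126667 = 7.74 ms.

7.74 ms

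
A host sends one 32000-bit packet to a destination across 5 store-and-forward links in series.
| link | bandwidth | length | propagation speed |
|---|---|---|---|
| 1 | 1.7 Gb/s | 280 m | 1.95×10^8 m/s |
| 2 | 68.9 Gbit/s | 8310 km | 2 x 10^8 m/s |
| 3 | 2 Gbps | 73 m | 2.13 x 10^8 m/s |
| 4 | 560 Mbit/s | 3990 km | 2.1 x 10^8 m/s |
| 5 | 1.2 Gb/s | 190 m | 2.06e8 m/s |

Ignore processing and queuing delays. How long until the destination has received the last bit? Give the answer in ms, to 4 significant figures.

Transmission delays (L/R per hop): 0.0188235, 0.000464441, 0.016, 0.0571429, 0.0266667 ms; sum = 0.119097 ms.
Propagation delays (d/s per hop): 0.0014359, 41.55, 0.000342723, 19, 0.00092233 ms; sum = 60.5527 ms.
End-to-end = 60.67 ms.

60.67 ms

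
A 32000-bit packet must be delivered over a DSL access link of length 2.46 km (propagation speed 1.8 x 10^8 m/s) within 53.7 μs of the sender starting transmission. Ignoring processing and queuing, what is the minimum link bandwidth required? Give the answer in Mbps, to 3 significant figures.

Propagation delay = 2460 / 180000000 = 13.6667 μs.
Transmission budget = 53.7 − 13.6667 = 40.0333 μs.
R ≥ L / t_tx = 32000 bits / 4.00333e-05 s = 799 Mbps.

799 Mbps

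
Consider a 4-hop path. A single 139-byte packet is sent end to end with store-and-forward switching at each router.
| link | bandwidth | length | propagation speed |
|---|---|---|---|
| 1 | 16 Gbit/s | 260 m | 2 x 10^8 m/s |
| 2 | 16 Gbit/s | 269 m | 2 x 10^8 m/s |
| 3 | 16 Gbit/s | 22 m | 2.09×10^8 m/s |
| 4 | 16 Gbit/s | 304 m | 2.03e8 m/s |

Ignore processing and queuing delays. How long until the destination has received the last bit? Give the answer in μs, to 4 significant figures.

4.526 μs

L = 139 × 8 = 1112 bits.
Transmission delay per hop = L/R = 1112/16000000000 = 0.0695 μs; 4 hops → 0.278 μs.
Propagation delays (d/s per hop): 1.3, 1.345, 0.105263, 1.49754 μs; sum = 4.2478 μs.
End-to-end = 4.526 μs.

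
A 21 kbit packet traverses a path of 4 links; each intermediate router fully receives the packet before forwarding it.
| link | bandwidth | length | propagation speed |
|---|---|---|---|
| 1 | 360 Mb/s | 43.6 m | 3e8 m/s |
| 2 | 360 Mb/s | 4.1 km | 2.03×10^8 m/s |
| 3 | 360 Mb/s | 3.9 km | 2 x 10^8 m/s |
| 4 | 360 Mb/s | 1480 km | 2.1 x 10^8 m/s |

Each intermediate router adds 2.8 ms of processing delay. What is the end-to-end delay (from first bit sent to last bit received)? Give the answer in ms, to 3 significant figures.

15.7 ms

L = 21000 bits.
Transmission delay per hop = L/R = 21000/360000000 = 0.0583333 ms; 4 hops → 0.233333 ms.
Propagation delays (d/s per hop): 0.000145333, 0.020197, 0.0195, 7.04762 ms; sum = 7.08746 ms.
Processing at 3 router(s): 3 × 2.8 ms = 8.4 ms.
End-to-end = 15.7 ms.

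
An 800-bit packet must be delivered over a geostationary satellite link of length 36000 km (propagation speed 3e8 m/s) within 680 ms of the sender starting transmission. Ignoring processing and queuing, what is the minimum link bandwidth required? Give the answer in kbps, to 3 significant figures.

1.43 kbps

Propagation delay = 36000000 / 300000000 = 120 ms.
Transmission budget = 680 − 120 = 560 ms.
R ≥ L / t_tx = 800 bits / 0.56 s = 1.43 kbps.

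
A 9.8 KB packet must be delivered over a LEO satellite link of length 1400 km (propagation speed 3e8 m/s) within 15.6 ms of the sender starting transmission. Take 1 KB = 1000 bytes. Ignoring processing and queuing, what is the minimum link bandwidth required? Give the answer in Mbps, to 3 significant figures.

7.17 Mbps

L = 78400 bits.
Propagation delay = 1400000 / 300000000 = 4.66667 ms.
Transmission budget = 15.6 − 4.66667 = 10.9333 ms.
R ≥ L / t_tx = 78400 bits / 0.0109333 s = 7.17 Mbps.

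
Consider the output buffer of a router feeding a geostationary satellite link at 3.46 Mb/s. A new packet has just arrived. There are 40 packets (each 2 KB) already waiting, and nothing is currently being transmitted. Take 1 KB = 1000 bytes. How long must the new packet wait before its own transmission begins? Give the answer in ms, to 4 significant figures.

185.0 ms

Each queued packet: L/R = 16000/3460000 = 4.62428 ms.
40 queued → 184.971 ms.
Queuing delay = 185.0 ms.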